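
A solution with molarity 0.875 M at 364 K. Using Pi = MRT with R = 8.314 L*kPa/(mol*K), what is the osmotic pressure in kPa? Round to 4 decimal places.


Osmotic pressure (van't Hoff): Pi = M*R*T.
RT = 8.314 * 364 = 3026.296
Pi = 0.875 * 3026.296
Pi = 2648.009 kPa, rounded to 4 dp:

2648.0090 kPa


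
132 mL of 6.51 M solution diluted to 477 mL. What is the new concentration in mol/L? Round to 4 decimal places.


Dilution: M1*V1 = M2*V2, solve for M2.
M2 = M1*V1 / V2
M2 = 6.51 * 132 / 477
M2 = 859.32 / 477
M2 = 1.80150943 mol/L, rounded to 4 dp:

1.8015 mol/L


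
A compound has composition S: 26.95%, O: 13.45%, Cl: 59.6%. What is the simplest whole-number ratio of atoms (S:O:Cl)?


Assume 100 g of compound, divide each mass% by atomic mass to get moles, then normalize by the smallest to get a raw atom ratio.
Moles per 100 g: S: 26.95/32.065 = 0.8405, O: 13.45/15.999 = 0.8407, Cl: 59.6/35.453 = 1.6811
Raw ratio (divide by min = 0.8405): S: 1.0, O: 1.0, Cl: 2.0
Multiply by 1 to clear fractions: S: 1.0 ~= 1, O: 1.0 ~= 1, Cl: 2.0 ~= 2
Reduce by GCD to get the simplest whole-number ratio:

1:1:2


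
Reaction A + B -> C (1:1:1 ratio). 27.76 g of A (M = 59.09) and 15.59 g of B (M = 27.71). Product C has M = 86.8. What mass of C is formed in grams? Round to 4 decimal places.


Find moles of each reactant; the smaller value is the limiting reagent in a 1:1:1 reaction, so moles_C equals moles of the limiter.
n_A = mass_A / M_A = 27.76 / 59.09 = 0.469792 mol
n_B = mass_B / M_B = 15.59 / 27.71 = 0.562613 mol
Limiting reagent: A (smaller), n_limiting = 0.469792 mol
mass_C = n_limiting * M_C = 0.469792 * 86.8
mass_C = 40.7779456 g, rounded to 4 dp:

40.7779 g


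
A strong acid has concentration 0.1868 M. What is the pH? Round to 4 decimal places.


A strong acid dissociates completely, so [H+] equals the given concentration.
pH = -log10([H+]) = -log10(0.1868)
pH = 0.72862313, rounded to 4 dp:

0.7286


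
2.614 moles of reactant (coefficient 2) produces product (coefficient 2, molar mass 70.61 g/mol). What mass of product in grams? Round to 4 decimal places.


Use the coefficient ratio to convert reactant moles to product moles, then multiply by the product's molar mass.
moles_P = moles_R * (coeff_P / coeff_R) = 2.614 * (2/2) = 2.614
mass_P = moles_P * M_P = 2.614 * 70.61
mass_P = 184.57454 g, rounded to 4 dp:

184.5745 g


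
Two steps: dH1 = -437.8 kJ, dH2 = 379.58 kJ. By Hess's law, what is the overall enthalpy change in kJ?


Hess's law: enthalpy is a state function, so add the step enthalpies.
dH_total = dH1 + dH2 = -437.8 + (379.58)
dH_total = -58.22 kJ:

-58.22 kJ


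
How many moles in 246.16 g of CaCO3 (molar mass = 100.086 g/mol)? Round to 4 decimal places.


n = mass / M
n = 246.16 / 100.086
n = 2.45948484 mol, rounded to 4 dp:

2.4595 mol


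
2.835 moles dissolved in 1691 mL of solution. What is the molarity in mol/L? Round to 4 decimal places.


Convert volume to liters: V_L = V_mL / 1000.
V_L = 1691 / 1000 = 1.691 L
M = n / V_L = 2.835 / 1.691
M = 1.67652277 mol/L, rounded to 4 dp:

1.6765 mol/L


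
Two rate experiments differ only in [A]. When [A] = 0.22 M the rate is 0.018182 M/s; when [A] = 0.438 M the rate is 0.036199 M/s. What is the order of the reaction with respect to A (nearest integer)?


Rate is proportional to [A]^n, so rate2/rate1 = ([A]2/[A]1)^n. Take logs to solve for n.
rate2/rate1 = 0.036199 / 0.018182 = 1.9909
[A]2/[A]1 = 0.438 / 0.22 = 1.9909
n = ln(1.9909) / ln(1.9909) = 1.0
Nearest integer order:

1


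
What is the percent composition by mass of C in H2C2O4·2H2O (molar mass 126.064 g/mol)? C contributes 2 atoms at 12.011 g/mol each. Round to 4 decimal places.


pct = 100 * (n_elem * M_elem) / M_total
mass_contribution = 2 * 12.011 = 24.022 g/mol
pct = 100 * 24.022 / 126.064
pct = 19.05540043 %, rounded to 4 dp:

19.0554 %


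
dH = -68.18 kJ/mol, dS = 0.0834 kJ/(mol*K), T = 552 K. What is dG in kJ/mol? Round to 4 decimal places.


Gibbs: dG = dH - T*dS (consistent units, dS already in kJ/(mol*K)).
T*dS = 552 * 0.0834 = 46.0368
dG = -68.18 - (46.0368)
dG = -114.2168 kJ/mol, rounded to 4 dp:

-114.2168 kJ/mol


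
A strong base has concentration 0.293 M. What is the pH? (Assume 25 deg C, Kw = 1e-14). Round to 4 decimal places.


A strong base dissociates completely, so [OH-] equals the given concentration.
pOH = -log10([OH-]) = -log10(0.293) = 0.533132
pH = 14 - pOH = 14 - 0.533132
pH = 13.466868, rounded to 4 dp:

13.4669


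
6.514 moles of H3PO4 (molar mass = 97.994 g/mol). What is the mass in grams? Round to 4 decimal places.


mass = n * M
mass = 6.514 * 97.994
mass = 638.332916 g, rounded to 4 dp:

638.3329 g


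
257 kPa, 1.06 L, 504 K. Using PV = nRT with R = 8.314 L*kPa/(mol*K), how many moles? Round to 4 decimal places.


PV = nRT, solve for n = PV / (RT).
PV = 257 * 1.06 = 272.42
RT = 8.314 * 504 = 4190.256
n = 272.42 / 4190.256
n = 0.06501273 mol, rounded to 4 dp:

0.0650 mol


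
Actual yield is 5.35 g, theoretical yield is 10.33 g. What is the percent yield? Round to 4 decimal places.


% yield = 100 * actual / theoretical
% yield = 100 * 5.35 / 10.33
% yield = 51.79090029 %, rounded to 4 dp:

51.7909 %


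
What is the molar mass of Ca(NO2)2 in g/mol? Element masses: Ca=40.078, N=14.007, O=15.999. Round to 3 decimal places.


M = sum(count * atomic_mass) over atoms.
M = 1*40.078 + 2*14.007 + 4*15.999
M = 40.078 + 28.014 + 63.996
M = 132.088 g/mol, rounded to 3 dp:

132.088 g/mol


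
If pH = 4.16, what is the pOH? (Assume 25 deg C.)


At 25 deg C, pH + pOH = 14.
pOH = 14 - pH = 14 - 4.16
pOH = 9.84:

9.84


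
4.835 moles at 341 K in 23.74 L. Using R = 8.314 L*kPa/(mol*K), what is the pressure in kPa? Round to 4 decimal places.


PV = nRT, solve for P = nRT / V.
nRT = 4.835 * 8.314 * 341 = 13707.5828
P = 13707.5828 / 23.74
P = 577.40449874 kPa, rounded to 4 dp:

577.4045 kPa


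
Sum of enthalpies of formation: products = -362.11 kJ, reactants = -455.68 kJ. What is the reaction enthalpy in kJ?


dH_rxn = sum(dH_f products) - sum(dH_f reactants)
dH_rxn = -362.11 - (-455.68)
dH_rxn = 93.57 kJ:

93.57 kJ


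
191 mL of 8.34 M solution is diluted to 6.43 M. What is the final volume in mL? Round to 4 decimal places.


Dilution: M1*V1 = M2*V2, solve for V2.
V2 = M1*V1 / M2
V2 = 8.34 * 191 / 6.43
V2 = 1592.94 / 6.43
V2 = 247.73561431 mL, rounded to 4 dp:

247.7356 mL


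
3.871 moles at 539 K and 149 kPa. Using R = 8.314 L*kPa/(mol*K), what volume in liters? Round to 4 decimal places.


PV = nRT, solve for V = nRT / P.
nRT = 3.871 * 8.314 * 539 = 17346.9033
V = 17346.9033 / 149
V = 116.4221698 L, rounded to 4 dp:

116.4222 L


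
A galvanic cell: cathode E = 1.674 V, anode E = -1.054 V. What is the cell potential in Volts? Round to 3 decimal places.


Standard cell potential: E_cell = E_cathode - E_anode.
E_cell = 1.674 - (-1.054)
E_cell = 2.728 V, rounded to 3 dp:

2.728 V


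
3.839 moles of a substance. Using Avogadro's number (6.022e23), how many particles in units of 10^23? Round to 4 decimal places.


N = n * NA, then divide by 1e23 for the requested units.
N / 1e23 = n * 6.022
N / 1e23 = 3.839 * 6.022
N / 1e23 = 23.118458, rounded to 4 dp:

23.1185


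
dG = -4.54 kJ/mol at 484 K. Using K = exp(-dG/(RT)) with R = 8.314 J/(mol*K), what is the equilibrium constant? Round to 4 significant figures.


dG is in kJ/mol; multiply by 1000 to match R in J/(mol*K).
RT = 8.314 * 484 = 4023.976 J/mol
exponent = -dG*1000 / (RT) = -(-4.54*1000) / 4023.976 = 1.12823735
K = exp(1.12823735)
K = 3.0902047, rounded to 4 significant figures:

3.090


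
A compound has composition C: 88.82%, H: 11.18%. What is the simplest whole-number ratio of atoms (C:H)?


Assume 100 g of compound, divide each mass% by atomic mass to get moles, then normalize by the smallest to get a raw atom ratio.
Moles per 100 g: C: 88.82/12.011 = 7.3949, H: 11.18/1.008 = 11.0913
Raw ratio (divide by min = 7.3949): C: 1.0, H: 1.5
Multiply by 2 to clear fractions: C: 2.0 ~= 2, H: 3.0 ~= 3
Reduce by GCD to get the simplest whole-number ratio:

2:3


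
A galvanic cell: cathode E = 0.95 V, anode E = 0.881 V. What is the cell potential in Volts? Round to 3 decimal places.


Standard cell potential: E_cell = E_cathode - E_anode.
E_cell = 0.95 - (0.881)
E_cell = 0.069 V, rounded to 3 dp:

0.069 V


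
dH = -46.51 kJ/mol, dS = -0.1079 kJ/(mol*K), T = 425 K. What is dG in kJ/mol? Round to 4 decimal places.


Gibbs: dG = dH - T*dS (consistent units, dS already in kJ/(mol*K)).
T*dS = 425 * -0.1079 = -45.8575
dG = -46.51 - (-45.8575)
dG = -0.6525 kJ/mol, rounded to 4 dp:

-0.6525 kJ/mol


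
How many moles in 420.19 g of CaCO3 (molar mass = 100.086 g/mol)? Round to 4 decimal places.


n = mass / M
n = 420.19 / 100.086
n = 4.19828947 mol, rounded to 4 dp:

4.1983 mol


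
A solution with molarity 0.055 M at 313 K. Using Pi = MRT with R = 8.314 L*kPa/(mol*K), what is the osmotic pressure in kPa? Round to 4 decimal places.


Osmotic pressure (van't Hoff): Pi = M*R*T.
RT = 8.314 * 313 = 2602.282
Pi = 0.055 * 2602.282
Pi = 143.12551 kPa, rounded to 4 dp:

143.1255 kPa


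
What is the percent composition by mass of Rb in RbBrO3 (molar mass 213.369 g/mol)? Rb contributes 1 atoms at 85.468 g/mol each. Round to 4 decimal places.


pct = 100 * (n_elem * M_elem) / M_total
mass_contribution = 1 * 85.468 = 85.468 g/mol
pct = 100 * 85.468 / 213.369
pct = 40.05642807 %, rounded to 4 dp:

40.0564 %


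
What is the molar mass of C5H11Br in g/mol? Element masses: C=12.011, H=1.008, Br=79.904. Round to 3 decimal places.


M = sum(count * atomic_mass) over atoms.
M = 5*12.011 + 11*1.008 + 1*79.904
M = 60.055 + 11.088 + 79.904
M = 151.047 g/mol, rounded to 3 dp:

151.047 g/mol


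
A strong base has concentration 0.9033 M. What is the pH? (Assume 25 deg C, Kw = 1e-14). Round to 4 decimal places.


A strong base dissociates completely, so [OH-] equals the given concentration.
pOH = -log10([OH-]) = -log10(0.9033) = 0.044168
pH = 14 - pOH = 14 - 0.044168
pH = 13.955832, rounded to 4 dp:

13.9558


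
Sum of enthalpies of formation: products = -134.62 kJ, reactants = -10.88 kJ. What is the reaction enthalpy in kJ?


dH_rxn = sum(dH_f products) - sum(dH_f reactants)
dH_rxn = -134.62 - (-10.88)
dH_rxn = -123.74 kJ:

-123.74 kJ


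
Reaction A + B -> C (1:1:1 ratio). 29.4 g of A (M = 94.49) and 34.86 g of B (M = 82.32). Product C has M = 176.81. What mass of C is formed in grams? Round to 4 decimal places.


Find moles of each reactant; the smaller value is the limiting reagent in a 1:1:1 reaction, so moles_C equals moles of the limiter.
n_A = mass_A / M_A = 29.4 / 94.49 = 0.311144 mol
n_B = mass_B / M_B = 34.86 / 82.32 = 0.423469 mol
Limiting reagent: A (smaller), n_limiting = 0.311144 mol
mass_C = n_limiting * M_C = 0.311144 * 176.81
mass_C = 55.01337064 g, rounded to 4 dp:

55.0134 g


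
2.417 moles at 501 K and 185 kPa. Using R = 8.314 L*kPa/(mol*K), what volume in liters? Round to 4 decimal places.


PV = nRT, solve for V = nRT / P.
nRT = 2.417 * 8.314 * 501 = 10067.5639
V = 10067.5639 / 185
V = 54.41926432 L, rounded to 4 dp:

54.4193 L


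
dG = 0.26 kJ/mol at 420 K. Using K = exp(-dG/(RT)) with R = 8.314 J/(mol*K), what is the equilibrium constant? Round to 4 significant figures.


dG is in kJ/mol; multiply by 1000 to match R in J/(mol*K).
RT = 8.314 * 420 = 3491.88 J/mol
exponent = -dG*1000 / (RT) = -(0.26*1000) / 3491.88 = -0.07445846
K = exp(-0.07445846)
K = 0.92824603, rounded to 4 significant figures:

0.9282


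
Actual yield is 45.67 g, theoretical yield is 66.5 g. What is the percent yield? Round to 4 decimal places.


% yield = 100 * actual / theoretical
% yield = 100 * 45.67 / 66.5
% yield = 68.67669173 %, rounded to 4 dp:

68.6767 %


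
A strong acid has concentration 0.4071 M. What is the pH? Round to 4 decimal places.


A strong acid dissociates completely, so [H+] equals the given concentration.
pH = -log10([H+]) = -log10(0.4071)
pH = 0.3902989, rounded to 4 dp:

0.3903


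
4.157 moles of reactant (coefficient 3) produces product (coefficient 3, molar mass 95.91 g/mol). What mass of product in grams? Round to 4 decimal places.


Use the coefficient ratio to convert reactant moles to product moles, then multiply by the product's molar mass.
moles_P = moles_R * (coeff_P / coeff_R) = 4.157 * (3/3) = 4.157
mass_P = moles_P * M_P = 4.157 * 95.91
mass_P = 398.69787 g, rounded to 4 dp:

398.6979 g


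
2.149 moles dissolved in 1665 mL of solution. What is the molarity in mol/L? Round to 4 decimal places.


Convert volume to liters: V_L = V_mL / 1000.
V_L = 1665 / 1000 = 1.665 L
M = n / V_L = 2.149 / 1.665
M = 1.29069069 mol/L, rounded to 4 dp:

1.2907 mol/L


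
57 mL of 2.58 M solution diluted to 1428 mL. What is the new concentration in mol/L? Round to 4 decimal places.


Dilution: M1*V1 = M2*V2, solve for M2.
M2 = M1*V1 / V2
M2 = 2.58 * 57 / 1428
M2 = 147.06 / 1428
M2 = 0.10298319 mol/L, rounded to 4 dp:

0.1030 mol/L


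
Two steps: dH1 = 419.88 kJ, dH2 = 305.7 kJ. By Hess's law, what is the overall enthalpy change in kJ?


Hess's law: enthalpy is a state function, so add the step enthalpies.
dH_total = dH1 + dH2 = 419.88 + (305.7)
dH_total = 725.58 kJ:

725.58 kJ


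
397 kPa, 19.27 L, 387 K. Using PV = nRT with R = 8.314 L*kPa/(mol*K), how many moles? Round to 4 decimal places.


PV = nRT, solve for n = PV / (RT).
PV = 397 * 19.27 = 7650.19
RT = 8.314 * 387 = 3217.518
n = 7650.19 / 3217.518
n = 2.37766813 mol, rounded to 4 dp:

2.3777 mol


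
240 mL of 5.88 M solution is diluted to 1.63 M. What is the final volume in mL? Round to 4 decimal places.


Dilution: M1*V1 = M2*V2, solve for V2.
V2 = M1*V1 / M2
V2 = 5.88 * 240 / 1.63
V2 = 1411.2 / 1.63
V2 = 865.76687117 mL, rounded to 4 dp:

865.7669 mL


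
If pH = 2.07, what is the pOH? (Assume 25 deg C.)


At 25 deg C, pH + pOH = 14.
pOH = 14 - pH = 14 - 2.07
pOH = 11.93:

11.93


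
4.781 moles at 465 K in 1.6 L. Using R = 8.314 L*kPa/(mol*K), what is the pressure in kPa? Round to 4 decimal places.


PV = nRT, solve for P = nRT / V.
nRT = 4.781 * 8.314 * 465 = 18483.3938
P = 18483.3938 / 1.6
P = 11552.121125 kPa, rounded to 4 dp:

11552.1211 kPa


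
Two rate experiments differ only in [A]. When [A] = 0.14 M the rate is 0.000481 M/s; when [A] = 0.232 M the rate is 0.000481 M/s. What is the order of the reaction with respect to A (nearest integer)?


Rate is proportional to [A]^n, so rate2/rate1 = ([A]2/[A]1)^n. Take logs to solve for n.
rate2/rate1 = 0.000481 / 0.000481 = 1.0
[A]2/[A]1 = 0.232 / 0.14 = 1.6571
n = ln(1.0) / ln(1.6571) = 0.0
Nearest integer order:

0


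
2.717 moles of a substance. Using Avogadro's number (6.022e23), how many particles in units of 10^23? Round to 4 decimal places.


N = n * NA, then divide by 1e23 for the requested units.
N / 1e23 = n * 6.022
N / 1e23 = 2.717 * 6.022
N / 1e23 = 16.361774, rounded to 4 dp:

16.3618


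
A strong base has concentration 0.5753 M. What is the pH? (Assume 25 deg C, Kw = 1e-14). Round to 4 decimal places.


A strong base dissociates completely, so [OH-] equals the given concentration.
pOH = -log10([OH-]) = -log10(0.5753) = 0.240106
pH = 14 - pOH = 14 - 0.240106
pH = 13.759894, rounded to 4 dp:

13.7599


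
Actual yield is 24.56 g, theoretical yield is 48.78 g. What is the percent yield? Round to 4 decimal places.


% yield = 100 * actual / theoretical
% yield = 100 * 24.56 / 48.78
% yield = 50.34850349 %, rounded to 4 dp:

50.3485 %


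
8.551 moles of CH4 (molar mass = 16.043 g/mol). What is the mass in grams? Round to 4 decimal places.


mass = n * M
mass = 8.551 * 16.043
mass = 137.183693 g, rounded to 4 dp:

137.1837 g


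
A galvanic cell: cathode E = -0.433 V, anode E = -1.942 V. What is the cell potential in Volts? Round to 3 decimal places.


Standard cell potential: E_cell = E_cathode - E_anode.
E_cell = -0.433 - (-1.942)
E_cell = 1.509 V, rounded to 3 dp:

1.509 V


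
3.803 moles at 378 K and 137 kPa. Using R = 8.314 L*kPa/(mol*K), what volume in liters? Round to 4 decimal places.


PV = nRT, solve for V = nRT / P.
nRT = 3.803 * 8.314 * 378 = 11951.6577
V = 11951.6577 / 137
V = 87.23837737 L, rounded to 4 dp:

87.2384 L


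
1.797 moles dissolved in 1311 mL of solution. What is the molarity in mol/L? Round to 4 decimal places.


Convert volume to liters: V_L = V_mL / 1000.
V_L = 1311 / 1000 = 1.311 L
M = n / V_L = 1.797 / 1.311
M = 1.37070938 mol/L, rounded to 4 dp:

1.3707 mol/L


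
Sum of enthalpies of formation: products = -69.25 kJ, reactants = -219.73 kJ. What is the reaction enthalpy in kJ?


dH_rxn = sum(dH_f products) - sum(dH_f reactants)
dH_rxn = -69.25 - (-219.73)
dH_rxn = 150.48 kJ:

150.48 kJ


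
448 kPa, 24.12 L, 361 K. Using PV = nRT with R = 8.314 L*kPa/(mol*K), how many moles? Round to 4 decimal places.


PV = nRT, solve for n = PV / (RT).
PV = 448 * 24.12 = 10805.76
RT = 8.314 * 361 = 3001.354
n = 10805.76 / 3001.354
n = 3.60029507 mol, rounded to 4 dp:

3.6003 mol


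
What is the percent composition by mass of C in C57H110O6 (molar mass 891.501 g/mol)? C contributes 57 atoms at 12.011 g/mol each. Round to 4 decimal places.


pct = 100 * (n_elem * M_elem) / M_total
mass_contribution = 57 * 12.011 = 684.627 g/mol
pct = 100 * 684.627 / 891.501
pct = 76.79486619 %, rounded to 4 dp:

76.7949 %


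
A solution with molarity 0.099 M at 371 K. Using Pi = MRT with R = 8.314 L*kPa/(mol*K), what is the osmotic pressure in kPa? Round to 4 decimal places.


Osmotic pressure (van't Hoff): Pi = M*R*T.
RT = 8.314 * 371 = 3084.494
Pi = 0.099 * 3084.494
Pi = 305.364906 kPa, rounded to 4 dp:

305.3649 kPa


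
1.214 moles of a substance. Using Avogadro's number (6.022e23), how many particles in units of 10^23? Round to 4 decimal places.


N = n * NA, then divide by 1e23 for the requested units.
N / 1e23 = n * 6.022
N / 1e23 = 1.214 * 6.022
N / 1e23 = 7.310708, rounded to 4 dp:

7.3107


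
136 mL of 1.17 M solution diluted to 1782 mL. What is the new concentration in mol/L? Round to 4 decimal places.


Dilution: M1*V1 = M2*V2, solve for M2.
M2 = M1*V1 / V2
M2 = 1.17 * 136 / 1782
M2 = 159.12 / 1782
M2 = 0.08929293 mol/L, rounded to 4 dp:

0.0893 mol/L


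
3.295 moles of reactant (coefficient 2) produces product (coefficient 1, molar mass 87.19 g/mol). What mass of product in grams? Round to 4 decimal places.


Use the coefficient ratio to convert reactant moles to product moles, then multiply by the product's molar mass.
moles_P = moles_R * (coeff_P / coeff_R) = 3.295 * (1/2) = 1.6475
mass_P = moles_P * M_P = 1.6475 * 87.19
mass_P = 143.645525 g, rounded to 4 dp:

143.6455 g


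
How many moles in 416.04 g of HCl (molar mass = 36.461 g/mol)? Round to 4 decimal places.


n = mass / M
n = 416.04 / 36.461
n = 11.41054826 mol, rounded to 4 dp:

11.4105 mol


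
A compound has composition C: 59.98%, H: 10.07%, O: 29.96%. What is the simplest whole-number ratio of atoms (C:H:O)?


Assume 100 g of compound, divide each mass% by atomic mass to get moles, then normalize by the smallest to get a raw atom ratio.
Moles per 100 g: C: 59.98/12.011 = 4.9938, H: 10.07/1.008 = 9.9901, O: 29.96/15.999 = 1.8726
Raw ratio (divide by min = 1.8726): C: 2.667, H: 5.335, O: 1.0
Multiply by 3 to clear fractions: C: 8.0 ~= 8, H: 16.004 ~= 16, O: 3.0 ~= 3
Reduce by GCD to get the simplest whole-number ratio:

8:16:3


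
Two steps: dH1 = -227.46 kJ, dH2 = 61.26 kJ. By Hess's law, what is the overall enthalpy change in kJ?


Hess's law: enthalpy is a state function, so add the step enthalpies.
dH_total = dH1 + dH2 = -227.46 + (61.26)
dH_total = -166.2 kJ:

-166.20 kJ


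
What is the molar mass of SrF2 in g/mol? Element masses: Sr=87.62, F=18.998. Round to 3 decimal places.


M = sum(count * atomic_mass) over atoms.
M = 1*87.62 + 2*18.998
M = 87.62 + 37.996
M = 125.616 g/mol, rounded to 3 dp:

125.616 g/mol


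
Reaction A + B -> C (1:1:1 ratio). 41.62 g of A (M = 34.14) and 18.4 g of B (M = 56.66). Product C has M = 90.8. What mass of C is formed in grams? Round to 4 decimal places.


Find moles of each reactant; the smaller value is the limiting reagent in a 1:1:1 reaction, so moles_C equals moles of the limiter.
n_A = mass_A / M_A = 41.62 / 34.14 = 1.219098 mol
n_B = mass_B / M_B = 18.4 / 56.66 = 0.324744 mol
Limiting reagent: B (smaller), n_limiting = 0.324744 mol
mass_C = n_limiting * M_C = 0.324744 * 90.8
mass_C = 29.4867552 g, rounded to 4 dp:

29.4868 g


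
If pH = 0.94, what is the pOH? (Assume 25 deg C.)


At 25 deg C, pH + pOH = 14.
pOH = 14 - pH = 14 - 0.94
pOH = 13.06:

13.06


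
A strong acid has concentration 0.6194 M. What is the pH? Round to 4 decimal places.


A strong acid dissociates completely, so [H+] equals the given concentration.
pH = -log10([H+]) = -log10(0.6194)
pH = 0.2080288, rounded to 4 dp:

0.2080


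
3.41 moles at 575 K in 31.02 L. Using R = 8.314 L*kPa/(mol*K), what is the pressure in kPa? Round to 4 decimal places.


PV = nRT, solve for P = nRT / V.
nRT = 3.41 * 8.314 * 575 = 16301.6755
P = 16301.6755 / 31.02
P = 525.5214539 kPa, rounded to 4 dp:

525.5215 kPa


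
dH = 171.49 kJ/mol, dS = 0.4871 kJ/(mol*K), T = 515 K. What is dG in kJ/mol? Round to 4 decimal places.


Gibbs: dG = dH - T*dS (consistent units, dS already in kJ/(mol*K)).
T*dS = 515 * 0.4871 = 250.8565
dG = 171.49 - (250.8565)
dG = -79.3665 kJ/mol, rounded to 4 dp:

-79.3665 kJ/mol


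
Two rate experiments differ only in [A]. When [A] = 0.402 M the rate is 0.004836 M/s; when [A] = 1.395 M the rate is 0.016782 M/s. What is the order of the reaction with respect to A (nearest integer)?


Rate is proportional to [A]^n, so rate2/rate1 = ([A]2/[A]1)^n. Take logs to solve for n.
rate2/rate1 = 0.016782 / 0.004836 = 3.4702
[A]2/[A]1 = 1.395 / 0.402 = 3.4701
n = ln(3.4702) / ln(3.4701) = 1.0
Nearest integer order:

1


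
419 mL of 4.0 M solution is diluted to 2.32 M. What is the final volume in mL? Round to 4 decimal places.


Dilution: M1*V1 = M2*V2, solve for V2.
V2 = M1*V1 / M2
V2 = 4.0 * 419 / 2.32
V2 = 1676.0 / 2.32
V2 = 722.4137931 mL, rounded to 4 dp:

722.4138 mL


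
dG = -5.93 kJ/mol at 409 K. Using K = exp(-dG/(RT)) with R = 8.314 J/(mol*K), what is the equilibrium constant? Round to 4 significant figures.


dG is in kJ/mol; multiply by 1000 to match R in J/(mol*K).
RT = 8.314 * 409 = 3400.426 J/mol
exponent = -dG*1000 / (RT) = -(-5.93*1000) / 3400.426 = 1.74389915
K = exp(1.74389915)
K = 5.7196016, rounded to 4 significant figures:

5.720


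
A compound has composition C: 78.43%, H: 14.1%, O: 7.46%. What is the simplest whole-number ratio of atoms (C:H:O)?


Assume 100 g of compound, divide each mass% by atomic mass to get moles, then normalize by the smallest to get a raw atom ratio.
Moles per 100 g: C: 78.43/12.011 = 6.5298, H: 14.1/1.008 = 13.9881, O: 7.46/15.999 = 0.4663
Raw ratio (divide by min = 0.4663): C: 14.004, H: 29.999, O: 1.0
Multiply by 1 to clear fractions: C: 14.004 ~= 14, H: 29.999 ~= 30, O: 1.0 ~= 1
Reduce by GCD to get the simplest whole-number ratio:

14:30:1


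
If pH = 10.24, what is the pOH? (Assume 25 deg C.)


At 25 deg C, pH + pOH = 14.
pOH = 14 - pH = 14 - 10.24
pOH = 3.76:

3.76


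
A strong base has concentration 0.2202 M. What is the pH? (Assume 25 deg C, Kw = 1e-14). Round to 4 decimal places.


A strong base dissociates completely, so [OH-] equals the given concentration.
pOH = -log10([OH-]) = -log10(0.2202) = 0.657183
pH = 14 - pOH = 14 - 0.657183
pH = 13.342817, rounded to 4 dp:

13.3428


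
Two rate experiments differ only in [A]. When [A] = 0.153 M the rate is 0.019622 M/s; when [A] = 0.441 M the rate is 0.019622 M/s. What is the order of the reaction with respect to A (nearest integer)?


Rate is proportional to [A]^n, so rate2/rate1 = ([A]2/[A]1)^n. Take logs to solve for n.
rate2/rate1 = 0.019622 / 0.019622 = 1.0
[A]2/[A]1 = 0.441 / 0.153 = 2.8824
n = ln(1.0) / ln(2.8824) = 0.0
Nearest integer order:

0


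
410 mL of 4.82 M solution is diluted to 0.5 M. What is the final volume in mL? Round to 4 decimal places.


Dilution: M1*V1 = M2*V2, solve for V2.
V2 = M1*V1 / M2
V2 = 4.82 * 410 / 0.5
V2 = 1976.2 / 0.5
V2 = 3952.4 mL, rounded to 4 dp:

3952.4000 mL


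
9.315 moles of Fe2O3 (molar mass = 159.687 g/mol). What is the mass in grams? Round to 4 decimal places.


mass = n * M
mass = 9.315 * 159.687
mass = 1487.484405 g, rounded to 4 dp:

1487.4844 g


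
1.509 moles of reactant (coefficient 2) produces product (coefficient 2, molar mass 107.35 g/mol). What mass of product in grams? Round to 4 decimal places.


Use the coefficient ratio to convert reactant moles to product moles, then multiply by the product's molar mass.
moles_P = moles_R * (coeff_P / coeff_R) = 1.509 * (2/2) = 1.509
mass_P = moles_P * M_P = 1.509 * 107.35
mass_P = 161.99115 g, rounded to 4 dp:

161.9912 g


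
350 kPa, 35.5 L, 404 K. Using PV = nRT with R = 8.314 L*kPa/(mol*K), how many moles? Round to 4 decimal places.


PV = nRT, solve for n = PV / (RT).
PV = 350 * 35.5 = 12425.0
RT = 8.314 * 404 = 3358.856
n = 12425.0 / 3358.856
n = 3.69917615 mol, rounded to 4 dp:

3.6992 mol


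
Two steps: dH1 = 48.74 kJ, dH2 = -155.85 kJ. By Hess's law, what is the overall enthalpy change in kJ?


Hess's law: enthalpy is a state function, so add the step enthalpies.
dH_total = dH1 + dH2 = 48.74 + (-155.85)
dH_total = -107.11 kJ:

-107.11 kJ


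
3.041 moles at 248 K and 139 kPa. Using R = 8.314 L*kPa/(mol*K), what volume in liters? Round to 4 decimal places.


PV = nRT, solve for V = nRT / P.
nRT = 3.041 * 8.314 * 248 = 6270.1528
V = 6270.1528 / 139
V = 45.10901295 L, rounded to 4 dp:

45.1090 L


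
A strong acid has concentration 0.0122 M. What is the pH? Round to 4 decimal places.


A strong acid dissociates completely, so [H+] equals the given concentration.
pH = -log10([H+]) = -log10(0.0122)
pH = 1.91364017, rounded to 4 dp:

1.9136


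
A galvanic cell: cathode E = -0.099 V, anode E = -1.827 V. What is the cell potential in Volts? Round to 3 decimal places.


Standard cell potential: E_cell = E_cathode - E_anode.
E_cell = -0.099 - (-1.827)
E_cell = 1.728 V, rounded to 3 dp:

1.728 V


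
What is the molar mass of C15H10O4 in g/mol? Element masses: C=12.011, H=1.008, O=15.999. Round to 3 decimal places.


M = sum(count * atomic_mass) over atoms.
M = 15*12.011 + 10*1.008 + 4*15.999
M = 180.165 + 10.08 + 63.996
M = 254.241 g/mol, rounded to 3 dp:

254.241 g/mol


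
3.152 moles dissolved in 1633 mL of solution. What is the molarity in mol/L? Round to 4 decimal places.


Convert volume to liters: V_L = V_mL / 1000.
V_L = 1633 / 1000 = 1.633 L
M = n / V_L = 3.152 / 1.633
M = 1.93018983 mol/L, rounded to 4 dp:

1.9302 mol/L


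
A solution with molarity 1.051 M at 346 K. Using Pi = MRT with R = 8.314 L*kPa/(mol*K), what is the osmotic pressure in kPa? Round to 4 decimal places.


Osmotic pressure (van't Hoff): Pi = M*R*T.
RT = 8.314 * 346 = 2876.644
Pi = 1.051 * 2876.644
Pi = 3023.352844 kPa, rounded to 4 dp:

3023.3528 kPa


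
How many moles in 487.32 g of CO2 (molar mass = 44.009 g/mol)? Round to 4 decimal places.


n = mass / M
n = 487.32 / 44.009
n = 11.07318957 mol, rounded to 4 dp:

11.0732 mol


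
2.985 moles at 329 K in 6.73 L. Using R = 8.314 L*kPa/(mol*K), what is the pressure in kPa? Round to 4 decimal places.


PV = nRT, solve for P = nRT / V.
nRT = 2.985 * 8.314 * 329 = 8164.8884
P = 8164.8884 / 6.73
P = 1213.20778603 kPa, rounded to 4 dp:

1213.2078 kPa


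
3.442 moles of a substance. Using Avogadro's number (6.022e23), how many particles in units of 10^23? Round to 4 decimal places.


N = n * NA, then divide by 1e23 for the requested units.
N / 1e23 = n * 6.022
N / 1e23 = 3.442 * 6.022
N / 1e23 = 20.727724, rounded to 4 dp:

20.7277


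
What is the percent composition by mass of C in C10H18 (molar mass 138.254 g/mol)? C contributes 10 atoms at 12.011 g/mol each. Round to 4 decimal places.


pct = 100 * (n_elem * M_elem) / M_total
mass_contribution = 10 * 12.011 = 120.11 g/mol
pct = 100 * 120.11 / 138.254
pct = 86.87632908 %, rounded to 4 dp:

86.8763 %


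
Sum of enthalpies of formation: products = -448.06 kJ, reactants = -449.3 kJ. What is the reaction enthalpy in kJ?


dH_rxn = sum(dH_f products) - sum(dH_f reactants)
dH_rxn = -448.06 - (-449.3)
dH_rxn = 1.24 kJ:

1.24 kJ


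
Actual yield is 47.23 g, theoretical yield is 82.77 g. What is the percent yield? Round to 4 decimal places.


% yield = 100 * actual / theoretical
% yield = 100 * 47.23 / 82.77
% yield = 57.06173734 %, rounded to 4 dp:

57.0617 %


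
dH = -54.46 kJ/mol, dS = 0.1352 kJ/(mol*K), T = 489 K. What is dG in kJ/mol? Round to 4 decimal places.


Gibbs: dG = dH - T*dS (consistent units, dS already in kJ/(mol*K)).
T*dS = 489 * 0.1352 = 66.1128
dG = -54.46 - (66.1128)
dG = -120.5728 kJ/mol, rounded to 4 dp:

-120.5728 kJ/mol


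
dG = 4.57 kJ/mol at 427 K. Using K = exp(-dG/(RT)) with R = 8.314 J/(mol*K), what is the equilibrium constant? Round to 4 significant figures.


dG is in kJ/mol; multiply by 1000 to match R in J/(mol*K).
RT = 8.314 * 427 = 3550.078 J/mol
exponent = -dG*1000 / (RT) = -(4.57*1000) / 3550.078 = -1.28729566
K = exp(-1.28729566)
K = 0.27601622, rounded to 4 significant figures:

0.2760


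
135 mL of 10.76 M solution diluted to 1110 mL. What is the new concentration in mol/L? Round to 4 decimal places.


Dilution: M1*V1 = M2*V2, solve for M2.
M2 = M1*V1 / V2
M2 = 10.76 * 135 / 1110
M2 = 1452.6 / 1110
M2 = 1.30864865 mol/L, rounded to 4 dp:

1.3086 mol/L


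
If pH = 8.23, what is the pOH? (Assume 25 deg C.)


At 25 deg C, pH + pOH = 14.
pOH = 14 - pH = 14 - 8.23
pOH = 5.77:

5.77


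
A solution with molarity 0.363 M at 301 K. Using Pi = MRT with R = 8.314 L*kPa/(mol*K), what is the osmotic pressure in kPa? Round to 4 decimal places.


Osmotic pressure (van't Hoff): Pi = M*R*T.
RT = 8.314 * 301 = 2502.514
Pi = 0.363 * 2502.514
Pi = 908.412582 kPa, rounded to 4 dp:

908.4126 kPa


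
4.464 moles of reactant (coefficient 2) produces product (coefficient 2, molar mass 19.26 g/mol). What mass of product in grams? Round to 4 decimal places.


Use the coefficient ratio to convert reactant moles to product moles, then multiply by the product's molar mass.
moles_P = moles_R * (coeff_P / coeff_R) = 4.464 * (2/2) = 4.464
mass_P = moles_P * M_P = 4.464 * 19.26
mass_P = 85.97664 g, rounded to 4 dp:

85.9766 g


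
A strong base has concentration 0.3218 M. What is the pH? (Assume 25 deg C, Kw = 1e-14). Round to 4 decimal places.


A strong base dissociates completely, so [OH-] equals the given concentration.
pOH = -log10([OH-]) = -log10(0.3218) = 0.492414
pH = 14 - pOH = 14 - 0.492414
pH = 13.507586, rounded to 4 dp:

13.5076


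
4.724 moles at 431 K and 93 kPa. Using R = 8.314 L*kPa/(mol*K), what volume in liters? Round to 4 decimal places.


PV = nRT, solve for V = nRT / P.
nRT = 4.724 * 8.314 * 431 = 16927.6698
V = 16927.6698 / 93
V = 182.01795484 L, rounded to 4 dp:

182.0180 L


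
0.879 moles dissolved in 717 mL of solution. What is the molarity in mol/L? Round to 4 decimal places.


Convert volume to liters: V_L = V_mL / 1000.
V_L = 717 / 1000 = 0.717 L
M = n / V_L = 0.879 / 0.717
M = 1.22594142 mol/L, rounded to 4 dp:

1.2259 mol/L


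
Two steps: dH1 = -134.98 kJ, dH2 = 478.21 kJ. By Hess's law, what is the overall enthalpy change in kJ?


Hess's law: enthalpy is a state function, so add the step enthalpies.
dH_total = dH1 + dH2 = -134.98 + (478.21)
dH_total = 343.23 kJ:

343.23 kJ


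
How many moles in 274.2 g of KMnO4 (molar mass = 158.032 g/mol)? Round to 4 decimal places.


n = mass / M
n = 274.2 / 158.032
n = 1.73509163 mol, rounded to 4 dp:

1.7351 mol


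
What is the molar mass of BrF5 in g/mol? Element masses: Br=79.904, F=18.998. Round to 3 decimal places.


M = sum(count * atomic_mass) over atoms.
M = 1*79.904 + 5*18.998
M = 79.904 + 94.99
M = 174.894 g/mol, rounded to 3 dp:

174.894 g/mol


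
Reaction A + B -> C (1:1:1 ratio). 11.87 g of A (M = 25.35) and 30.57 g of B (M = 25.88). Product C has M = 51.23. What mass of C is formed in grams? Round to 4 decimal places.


Find moles of each reactant; the smaller value is the limiting reagent in a 1:1:1 reaction, so moles_C equals moles of the limiter.
n_A = mass_A / M_A = 11.87 / 25.35 = 0.468245 mol
n_B = mass_B / M_B = 30.57 / 25.88 = 1.181221 mol
Limiting reagent: A (smaller), n_limiting = 0.468245 mol
mass_C = n_limiting * M_C = 0.468245 * 51.23
mass_C = 23.98819135 g, rounded to 4 dp:

23.9882 g


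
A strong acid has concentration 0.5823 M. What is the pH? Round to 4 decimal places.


A strong acid dissociates completely, so [H+] equals the given concentration.
pH = -log10([H+]) = -log10(0.5823)
pH = 0.23485321, rounded to 4 dp:

0.2349


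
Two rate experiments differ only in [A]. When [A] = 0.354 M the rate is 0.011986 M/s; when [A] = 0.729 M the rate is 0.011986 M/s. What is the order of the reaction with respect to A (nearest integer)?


Rate is proportional to [A]^n, so rate2/rate1 = ([A]2/[A]1)^n. Take logs to solve for n.
rate2/rate1 = 0.011986 / 0.011986 = 1.0
[A]2/[A]1 = 0.729 / 0.354 = 2.0593
n = ln(1.0) / ln(2.0593) = 0.0
Nearest integer order:

0


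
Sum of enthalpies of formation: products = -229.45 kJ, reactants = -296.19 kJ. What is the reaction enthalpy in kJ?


dH_rxn = sum(dH_f products) - sum(dH_f reactants)
dH_rxn = -229.45 - (-296.19)
dH_rxn = 66.74 kJ:

66.74 kJ


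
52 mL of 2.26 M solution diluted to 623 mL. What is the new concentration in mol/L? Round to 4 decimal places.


Dilution: M1*V1 = M2*V2, solve for M2.
M2 = M1*V1 / V2
M2 = 2.26 * 52 / 623
M2 = 117.52 / 623
M2 = 0.18863563 mol/L, rounded to 4 dp:

0.1886 mol/L


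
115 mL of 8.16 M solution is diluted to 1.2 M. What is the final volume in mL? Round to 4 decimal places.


Dilution: M1*V1 = M2*V2, solve for V2.
V2 = M1*V1 / M2
V2 = 8.16 * 115 / 1.2
V2 = 938.4 / 1.2
V2 = 782.0 mL, rounded to 4 dp:

782.0000 mL


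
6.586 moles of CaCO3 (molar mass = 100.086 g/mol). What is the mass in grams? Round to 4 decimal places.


mass = n * M
mass = 6.586 * 100.086
mass = 659.166396 g, rounded to 4 dp:

659.1664 g


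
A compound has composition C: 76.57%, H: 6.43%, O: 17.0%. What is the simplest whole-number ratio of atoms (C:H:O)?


Assume 100 g of compound, divide each mass% by atomic mass to get moles, then normalize by the smallest to get a raw atom ratio.
Moles per 100 g: C: 76.57/12.011 = 6.375, H: 6.43/1.008 = 6.379, O: 17.0/15.999 = 1.0626
Raw ratio (divide by min = 1.0626): C: 6.0, H: 6.003, O: 1.0
Multiply by 1 to clear fractions: C: 6.0 ~= 6, H: 6.003 ~= 6, O: 1.0 ~= 1
Reduce by GCD to get the simplest whole-number ratio:

6:6:1


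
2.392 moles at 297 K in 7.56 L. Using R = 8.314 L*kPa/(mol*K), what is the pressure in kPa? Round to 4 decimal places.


PV = nRT, solve for P = nRT / V.
nRT = 2.392 * 8.314 * 297 = 5906.4651
P = 5906.4651 / 7.56
P = 781.27845238 kPa, rounded to 4 dp:

781.2785 kPa


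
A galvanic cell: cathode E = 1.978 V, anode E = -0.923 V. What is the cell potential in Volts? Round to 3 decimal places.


Standard cell potential: E_cell = E_cathode - E_anode.
E_cell = 1.978 - (-0.923)
E_cell = 2.901 V, rounded to 3 dp:

2.901 V


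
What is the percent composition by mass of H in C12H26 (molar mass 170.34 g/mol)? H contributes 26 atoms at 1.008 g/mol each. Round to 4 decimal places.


pct = 100 * (n_elem * M_elem) / M_total
mass_contribution = 26 * 1.008 = 26.208 g/mol
pct = 100 * 26.208 / 170.34
pct = 15.38569919 %, rounded to 4 dp:

15.3857 %


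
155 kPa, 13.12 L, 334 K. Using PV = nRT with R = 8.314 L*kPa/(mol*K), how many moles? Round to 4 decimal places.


PV = nRT, solve for n = PV / (RT).
PV = 155 * 13.12 = 2033.6
RT = 8.314 * 334 = 2776.876
n = 2033.6 / 2776.876
n = 0.73233374 mol, rounded to 4 dp:

0.7323 mol


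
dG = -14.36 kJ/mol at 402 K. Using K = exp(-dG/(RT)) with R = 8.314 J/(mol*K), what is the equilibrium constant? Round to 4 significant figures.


dG is in kJ/mol; multiply by 1000 to match R in J/(mol*K).
RT = 8.314 * 402 = 3342.228 J/mol
exponent = -dG*1000 / (RT) = -(-14.36*1000) / 3342.228 = 4.29653513
K = exp(4.29653513)
K = 73.444875, rounded to 4 significant figures:

73.44


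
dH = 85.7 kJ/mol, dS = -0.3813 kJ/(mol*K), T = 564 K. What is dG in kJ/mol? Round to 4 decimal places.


Gibbs: dG = dH - T*dS (consistent units, dS already in kJ/(mol*K)).
T*dS = 564 * -0.3813 = -215.0532
dG = 85.7 - (-215.0532)
dG = 300.7532 kJ/mol, rounded to 4 dp:

300.7532 kJ/mol


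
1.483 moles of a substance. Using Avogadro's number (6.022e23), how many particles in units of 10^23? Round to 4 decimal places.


N = n * NA, then divide by 1e23 for the requested units.
N / 1e23 = n * 6.022
N / 1e23 = 1.483 * 6.022
N / 1e23 = 8.930626, rounded to 4 dp:

8.9306


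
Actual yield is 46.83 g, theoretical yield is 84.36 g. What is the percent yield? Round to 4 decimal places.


% yield = 100 * actual / theoretical
% yield = 100 * 46.83 / 84.36
% yield = 55.51209104 %, rounded to 4 dp:

55.5121 %


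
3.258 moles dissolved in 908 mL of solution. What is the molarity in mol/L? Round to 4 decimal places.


Convert volume to liters: V_L = V_mL / 1000.
V_L = 908 / 1000 = 0.908 L
M = n / V_L = 3.258 / 0.908
M = 3.58810573 mol/L, rounded to 4 dp:

3.5881 mol/L


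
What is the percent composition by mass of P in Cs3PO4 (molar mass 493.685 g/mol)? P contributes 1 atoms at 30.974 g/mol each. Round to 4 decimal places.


pct = 100 * (n_elem * M_elem) / M_total
mass_contribution = 1 * 30.974 = 30.974 g/mol
pct = 100 * 30.974 / 493.685
pct = 6.27404114 %, rounded to 4 dp:

6.2740 %


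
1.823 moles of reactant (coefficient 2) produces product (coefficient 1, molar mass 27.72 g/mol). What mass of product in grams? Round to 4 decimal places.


Use the coefficient ratio to convert reactant moles to product moles, then multiply by the product's molar mass.
moles_P = moles_R * (coeff_P / coeff_R) = 1.823 * (1/2) = 0.9115
mass_P = moles_P * M_P = 0.9115 * 27.72
mass_P = 25.26678 g, rounded to 4 dp:

25.2668 g


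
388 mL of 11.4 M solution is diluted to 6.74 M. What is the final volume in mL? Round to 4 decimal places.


Dilution: M1*V1 = M2*V2, solve for V2.
V2 = M1*V1 / M2
V2 = 11.4 * 388 / 6.74
V2 = 4423.2 / 6.74
V2 = 656.2611276 mL, rounded to 4 dp:

656.2611 mL


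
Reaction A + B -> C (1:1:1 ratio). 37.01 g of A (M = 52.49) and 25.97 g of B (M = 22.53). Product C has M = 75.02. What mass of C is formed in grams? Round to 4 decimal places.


Find moles of each reactant; the smaller value is the limiting reagent in a 1:1:1 reaction, so moles_C equals moles of the limiter.
n_A = mass_A / M_A = 37.01 / 52.49 = 0.705087 mol
n_B = mass_B / M_B = 25.97 / 22.53 = 1.152685 mol
Limiting reagent: A (smaller), n_limiting = 0.705087 mol
mass_C = n_limiting * M_C = 0.705087 * 75.02
mass_C = 52.89562674 g, rounded to 4 dp:

52.8956 g


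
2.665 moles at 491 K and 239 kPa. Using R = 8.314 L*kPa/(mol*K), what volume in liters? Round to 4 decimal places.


PV = nRT, solve for V = nRT / P.
nRT = 2.665 * 8.314 * 491 = 10878.9937
V = 10878.9937 / 239
V = 45.51880209 L, rounded to 4 dp:

45.5188 L


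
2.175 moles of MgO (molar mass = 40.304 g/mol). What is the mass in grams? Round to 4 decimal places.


mass = n * M
mass = 2.175 * 40.304
mass = 87.6612 g, rounded to 4 dp:

87.6612 g


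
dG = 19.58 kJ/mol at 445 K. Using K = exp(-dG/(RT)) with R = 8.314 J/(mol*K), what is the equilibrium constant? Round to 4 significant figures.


dG is in kJ/mol; multiply by 1000 to match R in J/(mol*K).
RT = 8.314 * 445 = 3699.73 J/mol
exponent = -dG*1000 / (RT) = -(19.58*1000) / 3699.73 = -5.29227809
K = exp(-5.29227809)
K = 0.0050302877, rounded to 4 significant figures:

0.005030
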